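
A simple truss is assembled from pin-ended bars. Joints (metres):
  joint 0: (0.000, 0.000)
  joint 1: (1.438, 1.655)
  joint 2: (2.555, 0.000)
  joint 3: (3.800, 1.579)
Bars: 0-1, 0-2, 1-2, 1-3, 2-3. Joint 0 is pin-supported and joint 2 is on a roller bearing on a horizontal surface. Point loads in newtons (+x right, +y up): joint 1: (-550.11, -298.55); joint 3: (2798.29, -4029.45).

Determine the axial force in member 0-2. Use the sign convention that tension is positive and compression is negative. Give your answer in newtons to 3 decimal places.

-537.430

N=4 nodes, M=5 members, R=3 reactions → 2N=8, M+R=8
member 0 (0-1): L=2.1925, (cx,cy)=(0.6559,0.7549)
member 1 (0-2): L=2.5550, (cx,cy)=(1.0000,0.0000)
member 2 (1-2): L=1.9967, (cx,cy)=(0.5594,-0.8289)
member 3 (1-3): L=2.3632, (cx,cy)=(0.9995,-0.0322)
member 4 (2-3): L=2.0108, (cx,cy)=(0.6192,0.7853)
solve A·x = −loads:
  F[0-1] = +4247.1008 N (tension)
  F[0-2] = -537.4300 N (compression)
  F[1-2] = -4454.2494 N (compression)
  F[1-3] = +5830.5759 N (tension)
  F[2-3] = -4892.5447 N (compression)
  Rx@0 = -2248.1800 N
  Ry@0 = -3205.9698 N
  Ry@2 = +7533.9698 N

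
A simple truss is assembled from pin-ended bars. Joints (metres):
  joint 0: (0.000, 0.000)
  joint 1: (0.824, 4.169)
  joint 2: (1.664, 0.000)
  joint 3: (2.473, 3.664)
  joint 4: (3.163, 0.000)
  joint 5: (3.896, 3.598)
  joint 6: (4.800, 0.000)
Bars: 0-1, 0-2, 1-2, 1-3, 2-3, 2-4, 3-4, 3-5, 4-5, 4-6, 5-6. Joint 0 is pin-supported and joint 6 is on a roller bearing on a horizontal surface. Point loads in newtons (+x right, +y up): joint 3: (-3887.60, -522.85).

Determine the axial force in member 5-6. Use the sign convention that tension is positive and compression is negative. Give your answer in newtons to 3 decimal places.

N=7 nodes, M=11 members, R=3 reactions → 2N=14, M+R=14
member 0 (0-1): L=4.2497, (cx,cy)=(0.1939,0.9810)
member 1 (0-2): L=1.6640, (cx,cy)=(1.0000,0.0000)
member 2 (1-2): L=4.2528, (cx,cy)=(0.1975,-0.9803)
member 3 (1-3): L=1.7246, (cx,cy)=(0.9562,-0.2928)
member 4 (2-3): L=3.7522, (cx,cy)=(0.2156,0.9765)
member 5 (2-4): L=1.4990, (cx,cy)=(1.0000,0.0000)
member 6 (3-4): L=3.7284, (cx,cy)=(0.1851,-0.9827)
member 7 (3-5): L=1.4245, (cx,cy)=(0.9989,-0.0463)
member 8 (4-5): L=3.6719, (cx,cy)=(0.1996,0.9799)
member 9 (4-6): L=1.6370, (cx,cy)=(1.0000,0.0000)
member 10 (5-6): L=3.7098, (cx,cy)=(0.2437,-0.9699)
solve A·x = −loads:
  F[0-1] = -3283.3200 N (compression)
  F[0-2] = -3250.9700 N (compression)
  F[1-2] = +3713.7806 N (tension)
  F[1-3] = -1432.9796 N (compression)
  F[2-3] = -3728.3030 N (compression)
  F[2-4] = -1713.5954 N (compression)
  F[3-4] = +2688.1895 N (tension)
  F[3-5] = +1217.4109 N (tension)
  F[4-5] = -2696.0179 N (compression)
  F[4-6] = -677.9141 N (compression)
  F[5-6] = +2782.0180 N (tension)
  Rx@0 = +3887.6000 N
  Ry@0 = +3221.0080 N
  Ry@6 = -2698.1580 N

2782.018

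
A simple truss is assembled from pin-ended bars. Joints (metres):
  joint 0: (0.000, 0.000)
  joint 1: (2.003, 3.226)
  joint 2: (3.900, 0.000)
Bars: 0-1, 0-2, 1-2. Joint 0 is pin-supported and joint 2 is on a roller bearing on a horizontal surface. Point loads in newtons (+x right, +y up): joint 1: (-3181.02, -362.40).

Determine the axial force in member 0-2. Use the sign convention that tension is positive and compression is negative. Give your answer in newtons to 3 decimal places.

N=3 nodes, M=3 members, R=3 reactions → 2N=6, M+R=6
member 0 (0-1): L=3.7972, (cx,cy)=(0.5275,0.8496)
member 1 (0-2): L=3.9000, (cx,cy)=(1.0000,0.0000)
member 2 (1-2): L=3.7424, (cx,cy)=(0.5069,-0.8620)
solve A·x = −loads:
  F[0-1] = -3304.6991 N (compression)
  F[0-2] = -1437.8328 N (compression)
  F[1-2] = +2836.5683 N (tension)
  Rx@0 = +3181.0200 N
  Ry@0 = +2807.5496 N
  Ry@2 = -2445.1496 N

-1437.833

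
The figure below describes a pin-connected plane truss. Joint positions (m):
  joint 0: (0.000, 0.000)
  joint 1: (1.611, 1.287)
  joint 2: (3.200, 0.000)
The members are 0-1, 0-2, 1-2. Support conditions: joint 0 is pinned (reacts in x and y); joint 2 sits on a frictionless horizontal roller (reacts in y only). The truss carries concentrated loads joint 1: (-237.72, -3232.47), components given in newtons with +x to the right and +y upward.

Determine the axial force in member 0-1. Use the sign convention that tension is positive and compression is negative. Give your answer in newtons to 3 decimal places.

-2724.821

N=3 nodes, M=3 members, R=3 reactions → 2N=6, M+R=6
member 0 (0-1): L=2.0620, (cx,cy)=(0.7813,0.6242)
member 1 (0-2): L=3.2000, (cx,cy)=(1.0000,0.0000)
member 2 (1-2): L=2.0448, (cx,cy)=(0.7771,-0.6294)
solve A·x = −loads:
  F[0-1] = -2724.8210 N (compression)
  F[0-2] = +1891.1676 N (tension)
  F[1-2] = -2433.6676 N (compression)
  Rx@0 = +237.7200 N
  Ry@0 = +1700.7314 N
  Ry@2 = +1531.7386 N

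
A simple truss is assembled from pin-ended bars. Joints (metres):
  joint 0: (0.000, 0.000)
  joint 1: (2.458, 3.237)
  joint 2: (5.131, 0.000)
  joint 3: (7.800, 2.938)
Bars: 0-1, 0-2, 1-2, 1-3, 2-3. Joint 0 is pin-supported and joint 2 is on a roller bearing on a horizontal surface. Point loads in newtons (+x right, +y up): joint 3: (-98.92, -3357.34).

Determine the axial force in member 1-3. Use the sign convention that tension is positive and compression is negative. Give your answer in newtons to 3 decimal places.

2812.631

N=4 nodes, M=5 members, R=3 reactions → 2N=8, M+R=8
member 0 (0-1): L=4.0645, (cx,cy)=(0.6048,0.7964)
member 1 (0-2): L=5.1310, (cx,cy)=(1.0000,0.0000)
member 2 (1-2): L=4.1980, (cx,cy)=(0.6367,-0.7711)
member 3 (1-3): L=5.3504, (cx,cy)=(0.9984,-0.0559)
member 4 (2-3): L=3.9693, (cx,cy)=(0.6724,0.7402)
solve A·x = −loads:
  F[0-1] = +2121.7011 N (tension)
  F[0-2] = -1382.0243 N (compression)
  F[1-2] = -2395.2423 N (compression)
  F[1-3] = +2812.6311 N (tension)
  F[2-3] = -4323.4905 N (compression)
  Rx@0 = +98.9200 N
  Ry@0 = -1689.7512 N
  Ry@2 = +5047.0912 N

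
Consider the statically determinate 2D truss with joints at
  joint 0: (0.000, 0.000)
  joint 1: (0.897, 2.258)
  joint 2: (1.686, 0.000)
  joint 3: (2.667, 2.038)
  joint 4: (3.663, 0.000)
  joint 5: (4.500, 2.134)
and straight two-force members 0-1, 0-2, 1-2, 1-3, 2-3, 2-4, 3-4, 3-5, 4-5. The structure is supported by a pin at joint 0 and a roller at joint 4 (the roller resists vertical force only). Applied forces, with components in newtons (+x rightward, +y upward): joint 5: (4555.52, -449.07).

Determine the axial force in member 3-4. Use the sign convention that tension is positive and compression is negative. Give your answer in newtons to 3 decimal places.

-2786.556

N=6 nodes, M=9 members, R=3 reactions → 2N=12, M+R=12
member 0 (0-1): L=2.4296, (cx,cy)=(0.3692,0.9294)
member 1 (0-2): L=1.6860, (cx,cy)=(1.0000,0.0000)
member 2 (1-2): L=2.3919, (cx,cy)=(0.3299,-0.9440)
member 3 (1-3): L=1.7836, (cx,cy)=(0.9924,-0.1233)
member 4 (2-3): L=2.2618, (cx,cy)=(0.4337,0.9010)
member 5 (2-4): L=1.9770, (cx,cy)=(1.0000,0.0000)
member 6 (3-4): L=2.2684, (cx,cy)=(0.4391,-0.8984)
member 7 (3-5): L=1.8355, (cx,cy)=(0.9986,0.0523)
member 8 (4-5): L=2.2923, (cx,cy)=(0.3651,0.9310)
solve A·x = −loads:
  F[0-1] = +2966.1244 N (tension)
  F[0-2] = +3460.4571 N (tension)
  F[1-2] = -3203.3239 N (compression)
  F[1-3] = +2168.2884 N (tension)
  F[2-3] = +3356.1271 N (tension)
  F[2-4] = +948.1609 N (tension)
  F[3-4] = -2786.5560 N (compression)
  F[3-5] = +4837.5112 N (tension)
  F[4-5] = -754.1510 N (compression)
  Rx@0 = -4555.5200 N
  Ry@0 = -2756.5797 N
  Ry@4 = +3205.6497 N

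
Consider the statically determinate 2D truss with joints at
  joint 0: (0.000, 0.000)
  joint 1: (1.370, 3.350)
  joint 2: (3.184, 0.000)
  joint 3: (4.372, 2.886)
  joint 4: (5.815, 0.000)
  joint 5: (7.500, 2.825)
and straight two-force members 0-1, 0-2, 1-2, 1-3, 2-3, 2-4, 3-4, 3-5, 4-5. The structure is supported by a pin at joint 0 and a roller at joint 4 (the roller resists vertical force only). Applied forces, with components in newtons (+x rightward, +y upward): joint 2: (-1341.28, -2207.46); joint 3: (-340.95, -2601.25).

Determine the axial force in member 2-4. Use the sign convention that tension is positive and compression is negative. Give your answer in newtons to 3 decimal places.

1497.613

N=6 nodes, M=9 members, R=3 reactions → 2N=12, M+R=12
member 0 (0-1): L=3.6193, (cx,cy)=(0.3785,0.9256)
member 1 (0-2): L=3.1840, (cx,cy)=(1.0000,0.0000)
member 2 (1-2): L=3.8096, (cx,cy)=(0.4762,-0.8794)
member 3 (1-3): L=3.0376, (cx,cy)=(0.9883,-0.1527)
member 4 (2-3): L=3.1210, (cx,cy)=(0.3807,0.9247)
member 5 (2-4): L=2.6310, (cx,cy)=(1.0000,0.0000)
member 6 (3-4): L=3.2266, (cx,cy)=(0.4472,-0.8944)
member 7 (3-5): L=3.1286, (cx,cy)=(0.9998,-0.0195)
member 8 (4-5): L=3.2894, (cx,cy)=(0.5123,0.8588)
solve A·x = −loads:
  F[0-1] = -1959.2721 N (compression)
  F[0-2] = -940.5960 N (compression)
  F[1-2] = +2392.9187 N (tension)
  F[1-3] = -1903.3941 N (compression)
  F[2-3] = +111.6366 N (tension)
  F[2-4] = +1497.6127 N (tension)
  F[3-4] = -3348.7638 N (compression)
  F[3-5] = -0.0000 N (compression)
  F[4-5] = +0.0000 N (tension)
  Rx@0 = +1682.2300 N
  Ry@0 = +1813.4846 N
  Ry@4 = +2995.2254 N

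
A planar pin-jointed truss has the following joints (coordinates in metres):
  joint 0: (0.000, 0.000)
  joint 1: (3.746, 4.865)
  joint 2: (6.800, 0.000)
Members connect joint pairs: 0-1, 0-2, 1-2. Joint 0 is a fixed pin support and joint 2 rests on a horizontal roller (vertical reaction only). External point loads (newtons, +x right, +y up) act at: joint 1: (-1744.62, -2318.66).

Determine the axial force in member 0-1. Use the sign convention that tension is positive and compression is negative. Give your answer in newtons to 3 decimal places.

-2889.597

N=3 nodes, M=3 members, R=3 reactions → 2N=6, M+R=6
member 0 (0-1): L=6.1401, (cx,cy)=(0.6101,0.7923)
member 1 (0-2): L=6.8000, (cx,cy)=(1.0000,0.0000)
member 2 (1-2): L=5.7441, (cx,cy)=(0.5317,-0.8470)
solve A·x = −loads:
  F[0-1] = -2889.5973 N (compression)
  F[0-2] = +18.2900 N (tension)
  F[1-2] = -34.4010 N (compression)
  Rx@0 = +1744.6200 N
  Ry@0 = +2289.5241 N
  Ry@2 = +29.1359 N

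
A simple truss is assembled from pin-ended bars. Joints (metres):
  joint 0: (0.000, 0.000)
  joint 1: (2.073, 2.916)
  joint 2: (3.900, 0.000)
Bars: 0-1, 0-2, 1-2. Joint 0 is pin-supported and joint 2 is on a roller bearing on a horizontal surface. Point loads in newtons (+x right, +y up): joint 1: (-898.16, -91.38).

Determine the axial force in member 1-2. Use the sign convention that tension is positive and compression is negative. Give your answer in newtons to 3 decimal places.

735.152

N=3 nodes, M=3 members, R=3 reactions → 2N=6, M+R=6
member 0 (0-1): L=3.5778, (cx,cy)=(0.5794,0.8150)
member 1 (0-2): L=3.9000, (cx,cy)=(1.0000,0.0000)
member 2 (1-2): L=3.4411, (cx,cy)=(0.5309,-0.8474)
solve A·x = −loads:
  F[0-1] = -876.4725 N (compression)
  F[0-2] = -390.3210 N (compression)
  F[1-2] = +735.1522 N (tension)
  Rx@0 = +898.1600 N
  Ry@0 = +714.3553 N
  Ry@2 = -622.9753 N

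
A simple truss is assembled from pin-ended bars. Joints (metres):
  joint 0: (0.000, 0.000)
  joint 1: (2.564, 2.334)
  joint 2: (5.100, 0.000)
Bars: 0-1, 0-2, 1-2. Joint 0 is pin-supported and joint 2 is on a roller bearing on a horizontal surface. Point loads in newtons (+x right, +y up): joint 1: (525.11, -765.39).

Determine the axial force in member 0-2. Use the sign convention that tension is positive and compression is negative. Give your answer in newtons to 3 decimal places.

N=3 nodes, M=3 members, R=3 reactions → 2N=6, M+R=6
member 0 (0-1): L=3.4672, (cx,cy)=(0.7395,0.6732)
member 1 (0-2): L=5.1000, (cx,cy)=(1.0000,0.0000)
member 2 (1-2): L=3.4466, (cx,cy)=(0.7358,-0.6772)
solve A·x = −loads:
  F[0-1] = -208.3884 N (compression)
  F[0-2] = +679.2124 N (tension)
  F[1-2] = -923.0891 N (compression)
  Rx@0 = -525.1100 N
  Ry@0 = +140.2789 N
  Ry@2 = +625.1111 N

679.212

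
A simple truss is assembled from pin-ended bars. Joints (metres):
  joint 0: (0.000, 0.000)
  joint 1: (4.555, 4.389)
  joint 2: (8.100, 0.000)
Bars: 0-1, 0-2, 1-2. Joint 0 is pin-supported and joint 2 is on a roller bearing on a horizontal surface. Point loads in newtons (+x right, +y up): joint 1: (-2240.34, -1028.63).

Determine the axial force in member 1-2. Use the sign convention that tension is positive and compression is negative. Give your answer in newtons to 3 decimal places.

816.886

N=3 nodes, M=3 members, R=3 reactions → 2N=6, M+R=6
member 0 (0-1): L=6.3255, (cx,cy)=(0.7201,0.6939)
member 1 (0-2): L=8.1000, (cx,cy)=(1.0000,0.0000)
member 2 (1-2): L=5.6418, (cx,cy)=(0.6283,-0.7779)
solve A·x = −loads:
  F[0-1] = -2398.3347 N (compression)
  F[0-2] = -513.2833 N (compression)
  F[1-2] = +816.8863 N (tension)
  Rx@0 = +2240.3400 N
  Ry@0 = +1664.1167 N
  Ry@2 = -635.4867 N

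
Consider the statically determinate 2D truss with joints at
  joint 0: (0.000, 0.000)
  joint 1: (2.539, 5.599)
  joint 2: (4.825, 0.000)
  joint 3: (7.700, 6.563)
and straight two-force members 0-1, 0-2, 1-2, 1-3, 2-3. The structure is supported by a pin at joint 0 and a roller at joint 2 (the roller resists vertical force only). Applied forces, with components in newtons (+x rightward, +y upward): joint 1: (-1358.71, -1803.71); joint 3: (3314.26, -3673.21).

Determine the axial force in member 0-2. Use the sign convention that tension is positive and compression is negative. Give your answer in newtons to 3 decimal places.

21.236

N=4 nodes, M=5 members, R=3 reactions → 2N=8, M+R=8
member 0 (0-1): L=6.1478, (cx,cy)=(0.4130,0.9107)
member 1 (0-2): L=4.8250, (cx,cy)=(1.0000,0.0000)
member 2 (1-2): L=6.0477, (cx,cy)=(0.3780,-0.9258)
member 3 (1-3): L=5.2503, (cx,cy)=(0.9830,0.1836)
member 4 (2-3): L=7.1651, (cx,cy)=(0.4013,0.9160)
solve A·x = −loads:
  F[0-1] = +4683.6387 N (tension)
  F[0-2] = +21.2356 N (tension)
  F[1-2] = -5473.8112 N (compression)
  F[1-3] = +5454.8363 N (tension)
  F[2-3] = -5103.6403 N (compression)
  Rx@0 = -1955.5500 N
  Ry@0 = -4265.5479 N
  Ry@2 = +9742.4679 N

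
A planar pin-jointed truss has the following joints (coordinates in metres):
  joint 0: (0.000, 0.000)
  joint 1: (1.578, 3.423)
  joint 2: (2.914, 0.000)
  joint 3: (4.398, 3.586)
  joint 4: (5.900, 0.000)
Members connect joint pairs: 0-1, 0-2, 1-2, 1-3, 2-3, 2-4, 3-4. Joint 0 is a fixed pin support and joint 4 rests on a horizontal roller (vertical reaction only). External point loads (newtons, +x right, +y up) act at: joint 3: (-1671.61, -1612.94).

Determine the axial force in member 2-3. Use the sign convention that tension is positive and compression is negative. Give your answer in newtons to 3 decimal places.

N=5 nodes, M=7 members, R=3 reactions → 2N=10, M+R=10
member 0 (0-1): L=3.7692, (cx,cy)=(0.4187,0.9081)
member 1 (0-2): L=2.9140, (cx,cy)=(1.0000,0.0000)
member 2 (1-2): L=3.6745, (cx,cy)=(0.3636,-0.9316)
member 3 (1-3): L=2.8247, (cx,cy)=(0.9983,0.0577)
member 4 (2-3): L=3.8809, (cx,cy)=(0.3824,0.9240)
member 5 (2-4): L=2.9860, (cx,cy)=(1.0000,0.0000)
member 6 (3-4): L=3.8879, (cx,cy)=(0.3863,-0.9224)
solve A·x = −loads:
  F[0-1] = -1570.9101 N (compression)
  F[0-2] = -1013.9417 N (compression)
  F[1-2] = +1457.7331 N (tension)
  F[1-3] = -1189.6658 N (compression)
  F[2-3] = -1469.6527 N (compression)
  F[2-4] = +78.0424 N (tension)
  F[3-4] = -202.0088 N (compression)
  Rx@0 = +1671.6100 N
  Ry@0 = +1426.6151 N
  Ry@4 = +186.3249 N

-1469.653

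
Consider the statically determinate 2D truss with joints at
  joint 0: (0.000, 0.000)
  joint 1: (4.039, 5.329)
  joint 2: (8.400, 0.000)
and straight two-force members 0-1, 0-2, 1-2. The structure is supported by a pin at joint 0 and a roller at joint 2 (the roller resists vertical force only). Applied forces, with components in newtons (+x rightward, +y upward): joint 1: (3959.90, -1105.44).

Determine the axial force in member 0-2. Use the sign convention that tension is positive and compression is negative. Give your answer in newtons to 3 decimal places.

N=3 nodes, M=3 members, R=3 reactions → 2N=6, M+R=6
member 0 (0-1): L=6.6867, (cx,cy)=(0.6040,0.7970)
member 1 (0-2): L=8.4000, (cx,cy)=(1.0000,0.0000)
member 2 (1-2): L=6.8860, (cx,cy)=(0.6333,-0.7739)
solve A·x = −loads:
  F[0-1] = +2432.0912 N (tension)
  F[0-2] = +2490.8289 N (tension)
  F[1-2] = -3932.9900 N (compression)
  Rx@0 = -3959.9000 N
  Ry@0 = -1938.2718 N
  Ry@2 = +3043.7118 N

2490.829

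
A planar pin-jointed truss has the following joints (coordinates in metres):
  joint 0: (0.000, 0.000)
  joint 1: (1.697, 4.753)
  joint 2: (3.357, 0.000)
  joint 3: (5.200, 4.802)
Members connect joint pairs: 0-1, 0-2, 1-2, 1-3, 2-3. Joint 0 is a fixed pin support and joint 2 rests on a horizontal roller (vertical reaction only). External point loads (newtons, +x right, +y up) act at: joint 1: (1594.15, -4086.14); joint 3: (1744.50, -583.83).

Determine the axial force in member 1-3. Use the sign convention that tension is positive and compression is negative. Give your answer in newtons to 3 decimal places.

N=4 nodes, M=5 members, R=3 reactions → 2N=8, M+R=8
member 0 (0-1): L=5.0469, (cx,cy)=(0.3362,0.9418)
member 1 (0-2): L=3.3570, (cx,cy)=(1.0000,0.0000)
member 2 (1-2): L=5.0345, (cx,cy)=(0.3297,-0.9441)
member 3 (1-3): L=3.5033, (cx,cy)=(0.9999,0.0140)
member 4 (2-3): L=5.1435, (cx,cy)=(0.3583,0.9336)
solve A·x = −loads:
  F[0-1] = +3241.1778 N (tension)
  F[0-2] = +2248.8087 N (tension)
  F[1-2] = -7532.1208 N (compression)
  F[1-3] = +1979.3921 N (tension)
  F[2-3] = -655.0069 N (compression)
  Rx@0 = -3338.6500 N
  Ry@0 = -3052.4546 N
  Ry@2 = +7722.4246 N

1979.392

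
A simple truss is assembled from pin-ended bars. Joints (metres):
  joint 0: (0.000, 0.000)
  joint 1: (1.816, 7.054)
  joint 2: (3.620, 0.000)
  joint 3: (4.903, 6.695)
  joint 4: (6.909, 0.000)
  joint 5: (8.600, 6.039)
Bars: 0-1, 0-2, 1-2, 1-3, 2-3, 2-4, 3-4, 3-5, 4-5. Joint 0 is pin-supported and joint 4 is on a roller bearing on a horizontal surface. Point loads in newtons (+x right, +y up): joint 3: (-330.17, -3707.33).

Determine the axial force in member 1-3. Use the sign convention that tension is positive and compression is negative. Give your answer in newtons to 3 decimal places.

N=6 nodes, M=9 members, R=3 reactions → 2N=12, M+R=12
member 0 (0-1): L=7.2840, (cx,cy)=(0.2493,0.9684)
member 1 (0-2): L=3.6200, (cx,cy)=(1.0000,0.0000)
member 2 (1-2): L=7.2810, (cx,cy)=(0.2478,-0.9688)
member 3 (1-3): L=3.1078, (cx,cy)=(0.9933,-0.1155)
member 4 (2-3): L=6.8168, (cx,cy)=(0.1882,0.9821)
member 5 (2-4): L=3.2890, (cx,cy)=(1.0000,0.0000)
member 6 (3-4): L=6.9891, (cx,cy)=(0.2870,-0.9579)
member 7 (3-5): L=3.7547, (cx,cy)=(0.9846,-0.1747)
member 8 (4-5): L=6.2713, (cx,cy)=(0.2696,0.9630)
solve A·x = −loads:
  F[0-1] = -1441.8819 N (compression)
  F[0-2] = +29.3103 N (tension)
  F[1-2] = +1529.9449 N (tension)
  F[1-3] = -743.5281 N (compression)
  F[2-3] = -1509.2122 N (compression)
  F[2-4] = +692.4306 N (tension)
  F[3-4] = -2412.4846 N (compression)
  F[3-5] = -0.0000 N (tension)
  F[4-5] = +0.0000 N (tension)
  Rx@0 = +330.1700 N
  Ry@0 = +1396.3514 N
  Ry@4 = +2310.9786 N

-743.528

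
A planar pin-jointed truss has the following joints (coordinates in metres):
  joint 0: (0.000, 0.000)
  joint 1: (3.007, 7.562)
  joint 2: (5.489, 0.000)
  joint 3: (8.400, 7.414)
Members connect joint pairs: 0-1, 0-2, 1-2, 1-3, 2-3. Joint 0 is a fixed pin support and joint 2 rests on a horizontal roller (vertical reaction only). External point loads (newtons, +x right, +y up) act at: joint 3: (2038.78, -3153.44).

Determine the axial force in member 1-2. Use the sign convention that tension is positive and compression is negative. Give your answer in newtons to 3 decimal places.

N=4 nodes, M=5 members, R=3 reactions → 2N=8, M+R=8
member 0 (0-1): L=8.1379, (cx,cy)=(0.3695,0.9292)
member 1 (0-2): L=5.4890, (cx,cy)=(1.0000,0.0000)
member 2 (1-2): L=7.9589, (cx,cy)=(0.3119,-0.9501)
member 3 (1-3): L=5.3950, (cx,cy)=(0.9996,-0.0274)
member 4 (2-3): L=7.9650, (cx,cy)=(0.3655,0.9308)
solve A·x = −loads:
  F[0-1] = +4763.2580 N (tension)
  F[0-2] = +278.7356 N (tension)
  F[1-2] = -4752.1122 N (compression)
  F[1-3] = +3243.2204 N (tension)
  F[2-3] = -3292.2201 N (compression)
  Rx@0 = -2038.7800 N
  Ry@0 = -4426.1575 N
  Ry@2 = +7579.5975 N

-4752.112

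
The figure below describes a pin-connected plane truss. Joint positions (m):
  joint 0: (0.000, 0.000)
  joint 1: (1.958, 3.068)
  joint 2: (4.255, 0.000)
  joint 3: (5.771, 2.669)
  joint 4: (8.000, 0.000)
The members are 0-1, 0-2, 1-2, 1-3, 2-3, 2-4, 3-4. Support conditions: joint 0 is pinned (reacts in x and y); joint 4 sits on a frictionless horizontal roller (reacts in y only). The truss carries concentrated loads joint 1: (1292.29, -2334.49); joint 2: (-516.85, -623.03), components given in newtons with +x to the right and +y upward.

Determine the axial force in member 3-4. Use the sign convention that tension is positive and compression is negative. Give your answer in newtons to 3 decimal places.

-1821.845

N=5 nodes, M=7 members, R=3 reactions → 2N=10, M+R=10
member 0 (0-1): L=3.6396, (cx,cy)=(0.5380,0.8430)
member 1 (0-2): L=4.2550, (cx,cy)=(1.0000,0.0000)
member 2 (1-2): L=3.8326, (cx,cy)=(0.5993,-0.8005)
member 3 (1-3): L=3.8338, (cx,cy)=(0.9946,-0.1041)
member 4 (2-3): L=3.0695, (cx,cy)=(0.4939,0.8695)
member 5 (2-4): L=3.7450, (cx,cy)=(1.0000,0.0000)
member 6 (3-4): L=3.4774, (cx,cy)=(0.6410,-0.7675)
solve A·x = −loads:
  F[0-1] = -1849.6578 N (compression)
  F[0-2] = +1770.5139 N (tension)
  F[1-2] = -726.4299 N (compression)
  F[1-3] = -1862.1033 N (compression)
  F[2-3] = +1385.2850 N (tension)
  F[2-4] = +1167.8104 N (tension)
  F[3-4] = -1821.8447 N (compression)
  Rx@0 = -775.4400 N
  Ry@0 = +1559.1863 N
  Ry@4 = +1398.3337 N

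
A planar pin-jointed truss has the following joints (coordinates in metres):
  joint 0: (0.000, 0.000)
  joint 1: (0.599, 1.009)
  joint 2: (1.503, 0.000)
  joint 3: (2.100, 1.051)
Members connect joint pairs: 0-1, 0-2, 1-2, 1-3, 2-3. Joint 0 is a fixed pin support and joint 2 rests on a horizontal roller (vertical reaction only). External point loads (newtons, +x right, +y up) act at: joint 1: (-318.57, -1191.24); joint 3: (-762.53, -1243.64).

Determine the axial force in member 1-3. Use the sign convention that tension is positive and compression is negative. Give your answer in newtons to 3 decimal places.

N=4 nodes, M=5 members, R=3 reactions → 2N=8, M+R=8
member 0 (0-1): L=1.1734, (cx,cy)=(0.5105,0.8599)
member 1 (0-2): L=1.5030, (cx,cy)=(1.0000,0.0000)
member 2 (1-2): L=1.3547, (cx,cy)=(0.6673,-0.7448)
member 3 (1-3): L=1.5016, (cx,cy)=(0.9996,0.0280)
member 4 (2-3): L=1.2087, (cx,cy)=(0.4939,0.8695)
solve A·x = −loads:
  F[0-1] = -1127.5672 N (compression)
  F[0-2] = -505.4999 N (compression)
  F[1-2] = -299.7484 N (compression)
  F[1-3] = -57.0331 N (compression)
  F[2-3] = -1428.4371 N (compression)
  Rx@0 = +1081.1000 N
  Ry@0 = +969.5835 N
  Ry@2 = +1465.2965 N

-57.033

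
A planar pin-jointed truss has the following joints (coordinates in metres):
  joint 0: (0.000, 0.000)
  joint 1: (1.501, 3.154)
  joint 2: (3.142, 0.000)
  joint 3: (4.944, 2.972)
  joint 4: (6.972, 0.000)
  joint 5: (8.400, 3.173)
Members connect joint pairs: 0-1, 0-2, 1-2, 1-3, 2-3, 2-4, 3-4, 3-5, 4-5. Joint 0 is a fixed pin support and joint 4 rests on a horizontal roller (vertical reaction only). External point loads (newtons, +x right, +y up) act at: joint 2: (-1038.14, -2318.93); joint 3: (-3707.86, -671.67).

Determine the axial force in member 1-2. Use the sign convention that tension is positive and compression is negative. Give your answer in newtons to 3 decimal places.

3624.095

N=6 nodes, M=9 members, R=3 reactions → 2N=12, M+R=12
member 0 (0-1): L=3.4930, (cx,cy)=(0.4297,0.9030)
member 1 (0-2): L=3.1420, (cx,cy)=(1.0000,0.0000)
member 2 (1-2): L=3.5554, (cx,cy)=(0.4616,-0.8871)
member 3 (1-3): L=3.4478, (cx,cy)=(0.9986,-0.0528)
member 4 (2-3): L=3.4756, (cx,cy)=(0.5185,0.8551)
member 5 (2-4): L=3.8300, (cx,cy)=(1.0000,0.0000)
member 6 (3-4): L=3.5980, (cx,cy)=(0.5636,-0.8260)
member 7 (3-5): L=3.4618, (cx,cy)=(0.9983,0.0581)
member 8 (4-5): L=3.4795, (cx,cy)=(0.4104,0.9119)
solve A·x = −loads:
  F[0-1] = -3377.5866 N (compression)
  F[0-2] = -3294.5753 N (compression)
  F[1-2] = +3624.0954 N (tension)
  F[1-3] = -3128.5110 N (compression)
  F[2-3] = -1047.8858 N (compression)
  F[2-4] = -40.4161 N (compression)
  F[3-4] = +71.7046 N (tension)
  F[3-5] = -0.0000 N (tension)
  F[4-5] = +0.0000 N (tension)
  Rx@0 = +4746.0000 N
  Ry@0 = +3049.8291 N
  Ry@4 = -59.2291 N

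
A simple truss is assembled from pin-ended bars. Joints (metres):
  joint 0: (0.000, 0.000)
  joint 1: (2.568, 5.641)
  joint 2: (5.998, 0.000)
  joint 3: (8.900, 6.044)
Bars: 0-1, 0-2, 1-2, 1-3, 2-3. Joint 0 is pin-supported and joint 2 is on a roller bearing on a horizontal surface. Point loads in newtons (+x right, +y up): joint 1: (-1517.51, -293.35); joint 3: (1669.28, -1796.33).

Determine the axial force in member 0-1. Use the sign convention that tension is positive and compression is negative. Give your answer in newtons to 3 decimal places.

N=4 nodes, M=5 members, R=3 reactions → 2N=8, M+R=8
member 0 (0-1): L=6.1980, (cx,cy)=(0.4143,0.9101)
member 1 (0-2): L=5.9980, (cx,cy)=(1.0000,0.0000)
member 2 (1-2): L=6.6020, (cx,cy)=(0.5195,-0.8544)
member 3 (1-3): L=6.3448, (cx,cy)=(0.9980,0.0635)
member 4 (2-3): L=6.7046, (cx,cy)=(0.4328,0.9015)
solve A·x = −loads:
  F[0-1] = +1050.6803 N (tension)
  F[0-2] = -283.5537 N (compression)
  F[1-2] = -1267.9470 N (compression)
  F[1-3] = +2616.8711 N (tension)
  F[2-3] = -2177.0446 N (compression)
  Rx@0 = -151.7700 N
  Ry@0 = -956.2543 N
  Ry@2 = +3045.9343 N

1050.680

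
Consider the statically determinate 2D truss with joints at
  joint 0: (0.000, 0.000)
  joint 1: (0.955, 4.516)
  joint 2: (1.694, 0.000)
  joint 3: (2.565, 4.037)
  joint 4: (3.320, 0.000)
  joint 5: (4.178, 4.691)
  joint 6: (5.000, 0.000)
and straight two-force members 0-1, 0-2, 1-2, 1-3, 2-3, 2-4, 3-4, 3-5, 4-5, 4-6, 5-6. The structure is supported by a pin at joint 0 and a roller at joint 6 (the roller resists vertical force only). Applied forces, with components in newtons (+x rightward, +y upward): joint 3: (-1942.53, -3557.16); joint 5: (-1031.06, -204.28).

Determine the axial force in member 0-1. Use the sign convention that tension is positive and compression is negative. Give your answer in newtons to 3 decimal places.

-4396.792

N=7 nodes, M=11 members, R=3 reactions → 2N=14, M+R=14
member 0 (0-1): L=4.6159, (cx,cy)=(0.2069,0.9784)
member 1 (0-2): L=1.6940, (cx,cy)=(1.0000,0.0000)
member 2 (1-2): L=4.5761, (cx,cy)=(0.1615,-0.9869)
member 3 (1-3): L=1.6797, (cx,cy)=(0.9585,-0.2852)
member 4 (2-3): L=4.1299, (cx,cy)=(0.2109,0.9775)
member 5 (2-4): L=1.6260, (cx,cy)=(1.0000,0.0000)
member 6 (3-4): L=4.1070, (cx,cy)=(0.1838,-0.9830)
member 7 (3-5): L=1.7405, (cx,cy)=(0.9267,0.3757)
member 8 (4-5): L=4.7688, (cx,cy)=(0.1799,0.9837)
member 9 (4-6): L=1.6800, (cx,cy)=(1.0000,0.0000)
member 10 (5-6): L=4.7625, (cx,cy)=(0.1726,-0.9850)
solve A·x = −loads:
  F[0-1] = -4396.7923 N (compression)
  F[0-2] = -2063.9166 N (compression)
  F[1-2] = +4870.2259 N (tension)
  F[1-3] = -1769.6556 N (compression)
  F[2-3] = -4916.8931 N (compression)
  F[2-4] = -240.4324 N (compression)
  F[3-4] = +400.8869 N (tension)
  F[3-5] = -932.6667 N (compression)
  F[4-5] = -400.5919 N (compression)
  F[4-6] = -94.6623 N (compression)
  F[5-6] = +548.4509 N (tension)
  Rx@0 = +2973.5900 N
  Ry@0 = +4301.6598 N
  Ry@6 = -540.2198 N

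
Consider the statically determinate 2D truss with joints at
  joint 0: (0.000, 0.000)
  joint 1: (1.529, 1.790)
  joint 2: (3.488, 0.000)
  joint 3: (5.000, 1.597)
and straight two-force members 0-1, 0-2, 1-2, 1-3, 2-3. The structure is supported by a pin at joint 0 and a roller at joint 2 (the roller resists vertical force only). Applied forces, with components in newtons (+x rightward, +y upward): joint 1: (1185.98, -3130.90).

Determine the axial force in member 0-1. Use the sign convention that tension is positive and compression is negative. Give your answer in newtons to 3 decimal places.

-1512.179

N=4 nodes, M=5 members, R=3 reactions → 2N=8, M+R=8
member 0 (0-1): L=2.3541, (cx,cy)=(0.6495,0.7604)
member 1 (0-2): L=3.4880, (cx,cy)=(1.0000,0.0000)
member 2 (1-2): L=2.6536, (cx,cy)=(0.7382,-0.6745)
member 3 (1-3): L=3.4764, (cx,cy)=(0.9985,-0.0555)
member 4 (2-3): L=2.1992, (cx,cy)=(0.6875,0.7262)
solve A·x = −loads:
  F[0-1] = -1512.1786 N (compression)
  F[0-2] = +2168.1341 N (tension)
  F[1-2] = -2936.9257 N (compression)
  F[1-3] = -0.0000 N (compression)
  F[2-3] = +0.0000 N (tension)
  Rx@0 = -1185.9800 N
  Ry@0 = +1149.8076 N
  Ry@2 = +1981.0924 N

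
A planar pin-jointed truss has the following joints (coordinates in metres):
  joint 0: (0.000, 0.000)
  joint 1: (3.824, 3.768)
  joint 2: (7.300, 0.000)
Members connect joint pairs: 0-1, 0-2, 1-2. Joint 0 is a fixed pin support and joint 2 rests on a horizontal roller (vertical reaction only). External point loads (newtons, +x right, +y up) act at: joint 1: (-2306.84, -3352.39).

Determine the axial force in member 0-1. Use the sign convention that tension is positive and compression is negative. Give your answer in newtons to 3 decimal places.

N=3 nodes, M=3 members, R=3 reactions → 2N=6, M+R=6
member 0 (0-1): L=5.3685, (cx,cy)=(0.7123,0.7019)
member 1 (0-2): L=7.3000, (cx,cy)=(1.0000,0.0000)
member 2 (1-2): L=5.1264, (cx,cy)=(0.6781,-0.7350)
solve A·x = −loads:
  F[0-1] = -3970.8061 N (compression)
  F[0-2] = +521.5777 N (tension)
  F[1-2] = -769.2283 N (compression)
  Rx@0 = +2306.8400 N
  Ry@0 = +2786.9974 N
  Ry@2 = +565.3926 N

-3970.806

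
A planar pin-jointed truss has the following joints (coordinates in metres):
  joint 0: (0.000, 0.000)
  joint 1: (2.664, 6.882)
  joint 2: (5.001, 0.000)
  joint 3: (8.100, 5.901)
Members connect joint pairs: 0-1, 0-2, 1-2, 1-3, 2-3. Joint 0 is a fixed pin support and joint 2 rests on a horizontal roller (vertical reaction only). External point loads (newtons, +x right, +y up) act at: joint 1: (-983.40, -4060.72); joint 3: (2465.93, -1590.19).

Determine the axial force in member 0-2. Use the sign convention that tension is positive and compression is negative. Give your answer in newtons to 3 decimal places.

N=4 nodes, M=5 members, R=3 reactions → 2N=8, M+R=8
member 0 (0-1): L=7.3796, (cx,cy)=(0.3610,0.9326)
member 1 (0-2): L=5.0010, (cx,cy)=(1.0000,0.0000)
member 2 (1-2): L=7.2680, (cx,cy)=(0.3215,-0.9469)
member 3 (1-3): L=5.5238, (cx,cy)=(0.9841,-0.1776)
member 4 (2-3): L=6.6653, (cx,cy)=(0.4649,0.8853)
solve A·x = −loads:
  F[0-1] = +690.8120 N (tension)
  F[0-2] = +1233.1509 N (tension)
  F[1-2] = -5543.4923 N (compression)
  F[1-3] = +3063.9812 N (tension)
  F[2-3] = -1181.5183 N (compression)
  Rx@0 = -1482.5300 N
  Ry@0 = -644.2292 N
  Ry@2 = +6295.1392 N

1233.151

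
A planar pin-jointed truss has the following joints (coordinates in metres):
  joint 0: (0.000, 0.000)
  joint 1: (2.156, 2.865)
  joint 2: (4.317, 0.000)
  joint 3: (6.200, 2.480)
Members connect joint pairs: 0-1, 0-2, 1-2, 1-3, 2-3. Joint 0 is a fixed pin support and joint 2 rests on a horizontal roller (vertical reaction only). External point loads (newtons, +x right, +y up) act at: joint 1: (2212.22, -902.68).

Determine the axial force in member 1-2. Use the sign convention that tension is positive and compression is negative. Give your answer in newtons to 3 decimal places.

N=4 nodes, M=5 members, R=3 reactions → 2N=8, M+R=8
member 0 (0-1): L=3.5856, (cx,cy)=(0.6013,0.7990)
member 1 (0-2): L=4.3170, (cx,cy)=(1.0000,0.0000)
member 2 (1-2): L=3.5886, (cx,cy)=(0.6022,-0.7984)
member 3 (1-3): L=4.0623, (cx,cy)=(0.9955,-0.0948)
member 4 (2-3): L=3.1139, (cx,cy)=(0.6047,0.7964)
solve A·x = −loads:
  F[0-1] = +1271.9057 N (tension)
  F[0-2] = +1447.4316 N (tension)
  F[1-2] = -2403.6430 N (compression)
  F[1-3] = -0.0000 N (compression)
  F[2-3] = +0.0000 N (tension)
  Rx@0 = -2212.2200 N
  Ry@0 = -1016.2888 N
  Ry@2 = +1918.9688 N

-2403.643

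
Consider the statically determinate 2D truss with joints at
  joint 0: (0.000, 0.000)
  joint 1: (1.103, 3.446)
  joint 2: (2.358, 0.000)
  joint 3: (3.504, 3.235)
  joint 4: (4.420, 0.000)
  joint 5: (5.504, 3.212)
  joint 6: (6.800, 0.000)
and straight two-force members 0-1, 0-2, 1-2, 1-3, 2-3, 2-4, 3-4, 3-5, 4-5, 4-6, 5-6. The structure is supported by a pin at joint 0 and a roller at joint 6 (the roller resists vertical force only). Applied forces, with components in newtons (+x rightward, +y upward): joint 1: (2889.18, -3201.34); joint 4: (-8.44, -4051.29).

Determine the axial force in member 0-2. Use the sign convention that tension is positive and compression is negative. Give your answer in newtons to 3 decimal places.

N=7 nodes, M=11 members, R=3 reactions → 2N=14, M+R=14
member 0 (0-1): L=3.6182, (cx,cy)=(0.3048,0.9524)
member 1 (0-2): L=2.3580, (cx,cy)=(1.0000,0.0000)
member 2 (1-2): L=3.6674, (cx,cy)=(0.3422,-0.9396)
member 3 (1-3): L=2.4103, (cx,cy)=(0.9962,-0.0875)
member 4 (2-3): L=3.4320, (cx,cy)=(0.3339,0.9426)
member 5 (2-4): L=2.0620, (cx,cy)=(1.0000,0.0000)
member 6 (3-4): L=3.3622, (cx,cy)=(0.2724,-0.9622)
member 7 (3-5): L=2.0001, (cx,cy)=(0.9999,-0.0115)
member 8 (4-5): L=3.3900, (cx,cy)=(0.3198,0.9475)
member 9 (4-6): L=2.3800, (cx,cy)=(1.0000,0.0000)
member 10 (5-6): L=3.4636, (cx,cy)=(0.3742,-0.9274)
solve A·x = −loads:
  F[0-1] = -2767.6147 N (compression)
  F[0-2] = +3724.4361 N (tension)
  F[1-2] = -261.0224 N (compression)
  F[1-3] = -3657.5958 N (compression)
  F[2-3] = +260.1982 N (tension)
  F[2-4] = +3548.2288 N (tension)
  F[3-4] = -546.9615 N (compression)
  F[3-5] = -3407.8788 N (compression)
  F[4-5] = +4831.2157 N (tension)
  F[4-6] = +1862.7979 N (tension)
  F[5-6] = -4978.3922 N (compression)
  Rx@0 = -2880.7400 N
  Ry@0 = +2635.8809 N
  Ry@6 = +4616.7491 N

3724.436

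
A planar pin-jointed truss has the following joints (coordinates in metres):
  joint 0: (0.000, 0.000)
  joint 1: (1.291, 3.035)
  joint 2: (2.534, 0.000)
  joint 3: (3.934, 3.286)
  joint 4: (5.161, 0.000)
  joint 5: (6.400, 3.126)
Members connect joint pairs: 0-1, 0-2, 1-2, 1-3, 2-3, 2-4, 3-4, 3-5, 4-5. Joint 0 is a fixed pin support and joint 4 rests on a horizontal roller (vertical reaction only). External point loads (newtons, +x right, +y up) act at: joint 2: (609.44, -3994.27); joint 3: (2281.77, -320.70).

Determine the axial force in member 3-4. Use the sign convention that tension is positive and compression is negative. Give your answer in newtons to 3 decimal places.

-3905.126

N=6 nodes, M=9 members, R=3 reactions → 2N=12, M+R=12
member 0 (0-1): L=3.2982, (cx,cy)=(0.3914,0.9202)
member 1 (0-2): L=2.5340, (cx,cy)=(1.0000,0.0000)
member 2 (1-2): L=3.2797, (cx,cy)=(0.3790,-0.9254)
member 3 (1-3): L=2.6549, (cx,cy)=(0.9955,0.0945)
member 4 (2-3): L=3.5718, (cx,cy)=(0.3920,0.9200)
member 5 (2-4): L=2.6270, (cx,cy)=(1.0000,0.0000)
member 6 (3-4): L=3.5076, (cx,cy)=(0.3498,-0.9368)
member 7 (3-5): L=2.4712, (cx,cy)=(0.9979,-0.0647)
member 8 (4-5): L=3.3626, (cx,cy)=(0.3685,0.9296)
solve A·x = −loads:
  F[0-1] = -713.5000 N (compression)
  F[0-2] = +3170.4950 N (tension)
  F[1-2] = +655.3489 N (tension)
  F[1-3] = -530.0369 N (compression)
  F[2-3] = +3682.4735 N (tension)
  F[2-4] = +1366.0556 N (tension)
  F[3-4] = -3905.1261 N (compression)
  F[3-5] = +0.0000 N (tension)
  F[4-5] = -0.0000 N (compression)
  Rx@0 = -2891.2100 N
  Ry@0 = +656.5685 N
  Ry@4 = +3658.4015 N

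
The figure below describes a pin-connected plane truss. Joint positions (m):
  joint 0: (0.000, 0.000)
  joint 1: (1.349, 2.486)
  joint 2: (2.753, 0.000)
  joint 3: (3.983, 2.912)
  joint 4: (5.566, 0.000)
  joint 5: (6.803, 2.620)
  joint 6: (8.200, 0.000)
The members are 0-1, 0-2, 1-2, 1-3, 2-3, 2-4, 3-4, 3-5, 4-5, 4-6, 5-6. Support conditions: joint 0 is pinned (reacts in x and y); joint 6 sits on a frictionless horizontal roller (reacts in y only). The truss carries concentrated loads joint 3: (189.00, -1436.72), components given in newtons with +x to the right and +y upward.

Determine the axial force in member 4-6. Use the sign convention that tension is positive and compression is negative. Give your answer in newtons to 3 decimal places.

407.891

N=7 nodes, M=11 members, R=3 reactions → 2N=14, M+R=14
member 0 (0-1): L=2.8284, (cx,cy)=(0.4769,0.8789)
member 1 (0-2): L=2.7530, (cx,cy)=(1.0000,0.0000)
member 2 (1-2): L=2.8551, (cx,cy)=(0.4918,-0.8707)
member 3 (1-3): L=2.6682, (cx,cy)=(0.9872,0.1597)
member 4 (2-3): L=3.1611, (cx,cy)=(0.3891,0.9212)
member 5 (2-4): L=2.8130, (cx,cy)=(1.0000,0.0000)
member 6 (3-4): L=3.3145, (cx,cy)=(0.4776,-0.8786)
member 7 (3-5): L=2.8351, (cx,cy)=(0.9947,-0.1030)
member 8 (4-5): L=2.8973, (cx,cy)=(0.4269,0.9043)
member 9 (4-6): L=2.6340, (cx,cy)=(1.0000,0.0000)
member 10 (5-6): L=2.9692, (cx,cy)=(0.4705,-0.8824)
solve A·x = −loads:
  F[0-1] = -764.2685 N (compression)
  F[0-2] = +553.5130 N (tension)
  F[1-2] = +644.8606 N (tension)
  F[1-3] = -690.4849 N (compression)
  F[2-3] = -609.5360 N (compression)
  F[2-4] = +1107.8003 N (tension)
  F[3-4] = -784.2887 N (compression)
  F[3-5] = -737.1407 N (compression)
  F[4-5] = +761.9960 N (tension)
  F[4-6] = +407.8912 N (tension)
  F[5-6] = -866.9298 N (compression)
  Rx@0 = -189.0000 N
  Ry@0 = +671.7415 N
  Ry@6 = +764.9785 N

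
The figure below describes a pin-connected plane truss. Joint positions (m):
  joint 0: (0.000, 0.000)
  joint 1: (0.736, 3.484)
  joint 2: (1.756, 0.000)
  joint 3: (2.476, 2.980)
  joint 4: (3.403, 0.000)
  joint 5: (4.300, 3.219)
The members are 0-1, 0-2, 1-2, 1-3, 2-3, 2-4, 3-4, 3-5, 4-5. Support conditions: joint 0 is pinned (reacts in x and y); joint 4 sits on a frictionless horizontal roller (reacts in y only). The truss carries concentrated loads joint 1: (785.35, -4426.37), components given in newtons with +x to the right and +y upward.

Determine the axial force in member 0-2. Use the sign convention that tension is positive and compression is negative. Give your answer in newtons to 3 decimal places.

N=6 nodes, M=9 members, R=3 reactions → 2N=12, M+R=12
member 0 (0-1): L=3.5609, (cx,cy)=(0.2067,0.9784)
member 1 (0-2): L=1.7560, (cx,cy)=(1.0000,0.0000)
member 2 (1-2): L=3.6302, (cx,cy)=(0.2810,-0.9597)
member 3 (1-3): L=1.8115, (cx,cy)=(0.9605,-0.2782)
member 4 (2-3): L=3.0657, (cx,cy)=(0.2349,0.9720)
member 5 (2-4): L=1.6470, (cx,cy)=(1.0000,0.0000)
member 6 (3-4): L=3.1209, (cx,cy)=(0.2970,-0.9549)
member 7 (3-5): L=1.8396, (cx,cy)=(0.9915,0.1299)
member 8 (4-5): L=3.3416, (cx,cy)=(0.2684,0.9633)
solve A·x = −loads:
  F[0-1] = -2723.8090 N (compression)
  F[0-2] = +1348.3335 N (tension)
  F[1-2] = -1560.7177 N (compression)
  F[1-3] = -947.2121 N (compression)
  F[2-3] = +1540.9441 N (tension)
  F[2-4] = +547.9184 N (tension)
  F[3-4] = -1844.6315 N (compression)
  F[3-5] = -0.0000 N (tension)
  F[4-5] = -0.0000 N (tension)
  Rx@0 = -785.3500 N
  Ry@0 = +2664.9925 N
  Ry@4 = +1761.3775 N

1348.333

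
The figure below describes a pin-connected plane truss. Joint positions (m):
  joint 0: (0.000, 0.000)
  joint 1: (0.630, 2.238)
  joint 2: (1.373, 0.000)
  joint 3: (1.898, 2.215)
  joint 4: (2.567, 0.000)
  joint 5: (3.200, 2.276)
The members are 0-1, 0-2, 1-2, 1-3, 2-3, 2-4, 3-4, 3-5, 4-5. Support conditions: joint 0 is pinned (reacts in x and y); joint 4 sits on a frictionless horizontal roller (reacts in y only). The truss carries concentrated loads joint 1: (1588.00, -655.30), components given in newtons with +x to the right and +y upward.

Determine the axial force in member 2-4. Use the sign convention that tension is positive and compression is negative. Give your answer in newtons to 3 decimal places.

N=6 nodes, M=9 members, R=3 reactions → 2N=12, M+R=12
member 0 (0-1): L=2.3250, (cx,cy)=(0.2710,0.9626)
member 1 (0-2): L=1.3730, (cx,cy)=(1.0000,0.0000)
member 2 (1-2): L=2.3581, (cx,cy)=(0.3151,-0.9491)
member 3 (1-3): L=1.2682, (cx,cy)=(0.9998,-0.0181)
member 4 (2-3): L=2.2764, (cx,cy)=(0.2306,0.9730)
member 5 (2-4): L=1.1940, (cx,cy)=(1.0000,0.0000)
member 6 (3-4): L=2.3138, (cx,cy)=(0.2891,-0.9573)
member 7 (3-5): L=1.3034, (cx,cy)=(0.9989,0.0468)
member 8 (4-5): L=2.3624, (cx,cy)=(0.2679,0.9634)
solve A·x = −loads:
  F[0-1] = +924.5901 N (tension)
  F[0-2] = +1337.4640 N (tension)
  F[1-2] = -1612.3822 N (compression)
  F[1-3] = -829.5670 N (compression)
  F[2-3] = +1572.6508 N (tension)
  F[2-4] = +466.7292 N (tension)
  F[3-4] = -1614.2446 N (compression)
  F[3-5] = -0.0000 N (compression)
  F[4-5] = +0.0000 N (tension)
  Rx@0 = -1588.0000 N
  Ry@0 = -889.9992 N
  Ry@4 = +1545.2992 N

466.729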